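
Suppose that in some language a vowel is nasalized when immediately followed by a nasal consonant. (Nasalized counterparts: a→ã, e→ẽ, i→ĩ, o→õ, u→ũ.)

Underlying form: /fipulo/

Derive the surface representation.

[fipulo]

no segment meets the rule's conditions; no change.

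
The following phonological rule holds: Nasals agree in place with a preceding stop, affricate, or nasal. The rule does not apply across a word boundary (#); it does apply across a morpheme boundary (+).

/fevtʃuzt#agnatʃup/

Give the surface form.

[fevtʃuzt#agŋatʃup]

/n/ after /g/ (velar) → [ŋ]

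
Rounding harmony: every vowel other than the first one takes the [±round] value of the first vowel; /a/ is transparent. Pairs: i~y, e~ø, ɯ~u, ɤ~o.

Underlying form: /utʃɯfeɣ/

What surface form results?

[utʃuføɣ]

/ɯ/ harmonizes with /u/ ([+round]) → [u]
/e/ harmonizes with /u/ ([+round]) → [ø]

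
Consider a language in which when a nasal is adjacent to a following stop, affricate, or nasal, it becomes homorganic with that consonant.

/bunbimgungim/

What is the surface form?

[bumbiŋguŋgim]

/n/ before /b/ (labial) → [m]
/m/ before /g/ (velar) → [ŋ]
/n/ before /g/ (velar) → [ŋ]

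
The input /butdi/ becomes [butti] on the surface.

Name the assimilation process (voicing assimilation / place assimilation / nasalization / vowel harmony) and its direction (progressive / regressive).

voicing assimilation, progressive

/d/→[t].
Each target copies a feature from the preceding segment, so the direction is progressive.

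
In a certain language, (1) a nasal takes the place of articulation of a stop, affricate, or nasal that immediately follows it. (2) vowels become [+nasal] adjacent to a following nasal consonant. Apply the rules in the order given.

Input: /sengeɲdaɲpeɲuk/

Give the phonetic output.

Rule 1: /n/ before /g/ (velar) → [ŋ]
Rule 1: /ɲ/ before /d/ (alveolar) → [n]
Rule 1: /ɲ/ before /p/ (labial) → [m]
After rule 1: seŋgendampeɲuk
Rule 2: /e/ before nasal /ŋ/ → [ẽ]
Rule 2: /e/ before nasal /n/ → [ẽ]
Rule 2: /a/ before nasal /m/ → [ã]
Rule 2: /e/ before nasal /ɲ/ → [ẽ]

[sẽŋgẽndãmpẽɲuk]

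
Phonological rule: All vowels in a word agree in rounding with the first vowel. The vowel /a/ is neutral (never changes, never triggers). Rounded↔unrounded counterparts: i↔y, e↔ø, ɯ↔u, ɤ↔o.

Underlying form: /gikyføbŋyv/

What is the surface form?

/y/ harmonizes with /i/ ([-round]) → [i]
/ø/ harmonizes with /i/ ([-round]) → [e]
/y/ harmonizes with /i/ ([-round]) → [i]

[gikifebŋiv]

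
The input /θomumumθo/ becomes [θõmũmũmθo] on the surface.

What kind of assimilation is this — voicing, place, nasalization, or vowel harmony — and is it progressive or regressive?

nasalization, regressive

/o/→[õ] /u/→[ũ] /u/→[ũ].
Each target copies a feature from the following segment, so the direction is regressive.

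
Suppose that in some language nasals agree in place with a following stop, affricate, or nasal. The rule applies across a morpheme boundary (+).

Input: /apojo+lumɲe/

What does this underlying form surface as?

[apojo+luɲɲe]

/m/ before /ɲ/ (palatal) → [ɲ]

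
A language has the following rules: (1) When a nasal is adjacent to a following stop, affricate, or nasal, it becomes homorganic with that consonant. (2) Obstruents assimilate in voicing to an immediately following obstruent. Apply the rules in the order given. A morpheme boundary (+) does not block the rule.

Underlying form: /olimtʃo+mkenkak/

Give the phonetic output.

Rule 1: /m/ before /tʃ/ (palatal) → [ɲ]
Rule 1: /m/ before /k/ (velar) → [ŋ]
Rule 1: /n/ before /k/ (velar) → [ŋ]
After rule 1: oliɲtʃo+ŋkeŋkak
Rule 2: no segment meets the rule's conditions; no change.

[oliɲtʃo+ŋkeŋkak]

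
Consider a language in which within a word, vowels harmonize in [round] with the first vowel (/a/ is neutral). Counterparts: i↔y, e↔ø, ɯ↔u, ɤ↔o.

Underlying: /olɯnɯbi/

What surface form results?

/ɯ/ harmonizes with /o/ ([+round]) → [u]
/ɯ/ harmonizes with /o/ ([+round]) → [u]
/i/ harmonizes with /o/ ([+round]) → [y]

[olunuby]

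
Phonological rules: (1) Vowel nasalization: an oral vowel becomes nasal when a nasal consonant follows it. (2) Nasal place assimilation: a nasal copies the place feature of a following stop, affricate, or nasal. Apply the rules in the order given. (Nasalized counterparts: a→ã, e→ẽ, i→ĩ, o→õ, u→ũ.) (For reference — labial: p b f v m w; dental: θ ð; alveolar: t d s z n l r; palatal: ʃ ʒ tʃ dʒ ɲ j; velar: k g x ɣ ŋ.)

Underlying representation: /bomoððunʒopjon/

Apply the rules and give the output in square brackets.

[bõmoððũnʒopjõn]

Rule 1: /o/ before nasal /m/ → [õ]
Rule 1: /u/ before nasal /n/ → [ũ]
Rule 1: /o/ before nasal /n/ → [õ]
After rule 1: bõmoððũnʒopjõn
Rule 2: no segment meets the rule's conditions; no change.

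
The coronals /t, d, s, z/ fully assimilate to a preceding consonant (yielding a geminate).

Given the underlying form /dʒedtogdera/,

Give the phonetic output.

[dʒeddoggera]

/t/ after /d/ → [d] (total assimilation)
/d/ after /g/ → [g] (total assimilation)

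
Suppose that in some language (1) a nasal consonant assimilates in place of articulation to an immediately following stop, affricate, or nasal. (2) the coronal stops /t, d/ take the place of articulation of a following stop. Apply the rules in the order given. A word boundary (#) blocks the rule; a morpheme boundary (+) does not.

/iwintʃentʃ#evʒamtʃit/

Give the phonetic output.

[iwiɲtʃeɲtʃ#evʒaɲtʃit]

Rule 1: /n/ before /tʃ/ (palatal) → [ɲ]
Rule 1: /n/ before /tʃ/ (palatal) → [ɲ]
Rule 1: /m/ before /tʃ/ (palatal) → [ɲ]
After rule 1: iwiɲtʃeɲtʃ#evʒaɲtʃit
Rule 2: no segment meets the rule's conditions; no change.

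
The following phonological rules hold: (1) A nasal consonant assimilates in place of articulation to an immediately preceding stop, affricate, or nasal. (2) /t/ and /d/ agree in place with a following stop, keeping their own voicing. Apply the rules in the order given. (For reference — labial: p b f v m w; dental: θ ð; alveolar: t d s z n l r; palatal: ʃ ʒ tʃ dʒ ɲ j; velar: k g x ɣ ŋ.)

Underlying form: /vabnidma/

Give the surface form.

[vabmidna]

Rule 1: /n/ after /b/ (labial) → [m]
Rule 1: /m/ after /d/ (alveolar) → [n]
After rule 1: vabmidna
Rule 2: no segment meets the rule's conditions; no change.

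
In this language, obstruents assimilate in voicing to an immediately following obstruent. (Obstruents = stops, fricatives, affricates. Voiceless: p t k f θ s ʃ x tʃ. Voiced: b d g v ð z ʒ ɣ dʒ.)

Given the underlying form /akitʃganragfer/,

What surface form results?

[akidʒganrakfer]

/tʃ/ before /g/ (voiced) → [dʒ]
/g/ before /f/ (voiceless) → [k]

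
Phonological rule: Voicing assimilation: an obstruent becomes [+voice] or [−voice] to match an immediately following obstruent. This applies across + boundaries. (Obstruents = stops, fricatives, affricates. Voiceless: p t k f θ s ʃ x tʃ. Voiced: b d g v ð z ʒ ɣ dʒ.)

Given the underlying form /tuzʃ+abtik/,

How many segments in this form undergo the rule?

2

/z/ before /ʃ/ (voiceless) → [s]
/b/ before /t/ (voiceless) → [p]
2 segments change.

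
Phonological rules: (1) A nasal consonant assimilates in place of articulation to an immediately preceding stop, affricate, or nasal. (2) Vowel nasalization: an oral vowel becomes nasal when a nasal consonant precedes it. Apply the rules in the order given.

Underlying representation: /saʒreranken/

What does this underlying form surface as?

Rule 1: no segment meets the rule's conditions; no change.
After rule 1: saʒreranken
Rule 2: no segment meets the rule's conditions; no change.

[saʒreranken]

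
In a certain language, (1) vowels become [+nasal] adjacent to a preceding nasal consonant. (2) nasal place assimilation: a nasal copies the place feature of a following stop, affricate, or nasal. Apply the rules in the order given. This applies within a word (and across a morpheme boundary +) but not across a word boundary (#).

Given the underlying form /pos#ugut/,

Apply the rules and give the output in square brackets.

Rule 1: no segment meets the rule's conditions; no change.
After rule 1: pos#ugut
Rule 2: no segment meets the rule's conditions; no change.

[pos#ugut]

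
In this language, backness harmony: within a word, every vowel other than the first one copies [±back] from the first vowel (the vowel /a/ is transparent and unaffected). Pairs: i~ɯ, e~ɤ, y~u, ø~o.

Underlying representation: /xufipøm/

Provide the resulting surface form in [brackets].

/i/ harmonizes with /u/ ([+back]) → [ɯ]
/ø/ harmonizes with /u/ ([+back]) → [o]

[xufɯpom]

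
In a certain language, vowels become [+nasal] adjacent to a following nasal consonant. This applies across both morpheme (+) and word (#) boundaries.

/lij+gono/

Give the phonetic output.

/o/ before nasal /n/ → [õ]

[lij+gõno]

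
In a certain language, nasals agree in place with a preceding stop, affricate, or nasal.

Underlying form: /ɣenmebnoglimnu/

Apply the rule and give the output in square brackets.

[ɣennebmoglimmu]

/m/ after /n/ (alveolar) → [n]
/n/ after /b/ (labial) → [m]
/n/ after /m/ (labial) → [m]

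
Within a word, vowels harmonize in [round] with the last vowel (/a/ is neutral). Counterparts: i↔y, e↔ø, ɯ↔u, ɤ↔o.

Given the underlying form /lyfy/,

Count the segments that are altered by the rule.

No segment meets the rule's conditions.

0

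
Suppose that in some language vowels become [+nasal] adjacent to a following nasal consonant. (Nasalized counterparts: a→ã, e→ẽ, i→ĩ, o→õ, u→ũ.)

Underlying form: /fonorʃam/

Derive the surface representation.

[fõnorʃãm]

/o/ before nasal /n/ → [õ]
/a/ before nasal /m/ → [ã]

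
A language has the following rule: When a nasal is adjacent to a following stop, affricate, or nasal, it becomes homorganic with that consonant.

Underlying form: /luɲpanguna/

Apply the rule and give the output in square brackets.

/ɲ/ before /p/ (labial) → [m]
/n/ before /g/ (velar) → [ŋ]

[lumpaŋguna]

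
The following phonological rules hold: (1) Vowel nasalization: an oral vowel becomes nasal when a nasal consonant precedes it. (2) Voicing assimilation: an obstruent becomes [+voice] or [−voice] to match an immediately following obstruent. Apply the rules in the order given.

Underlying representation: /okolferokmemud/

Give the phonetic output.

[okolferokmẽmũd]

Rule 1: /e/ after nasal /m/ → [ẽ]
Rule 1: /u/ after nasal /m/ → [ũ]
After rule 1: okolferokmẽmũd
Rule 2: no segment meets the rule's conditions; no change.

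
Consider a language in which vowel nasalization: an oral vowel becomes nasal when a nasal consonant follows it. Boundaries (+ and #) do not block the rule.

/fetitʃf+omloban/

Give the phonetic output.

/o/ before nasal /m/ → [õ]
/a/ before nasal /n/ → [ã]

[fetitʃf+õmlobãn]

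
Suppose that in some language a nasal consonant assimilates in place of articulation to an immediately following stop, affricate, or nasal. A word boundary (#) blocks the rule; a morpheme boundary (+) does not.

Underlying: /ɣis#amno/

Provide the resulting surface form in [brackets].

/m/ before /n/ (alveolar) → [n]

[ɣis#anno]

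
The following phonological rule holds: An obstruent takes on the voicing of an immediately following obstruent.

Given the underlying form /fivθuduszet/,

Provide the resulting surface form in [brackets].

/v/ before /θ/ (voiceless) → [f]
/s/ before /z/ (voiced) → [z]

[fifθuduzzet]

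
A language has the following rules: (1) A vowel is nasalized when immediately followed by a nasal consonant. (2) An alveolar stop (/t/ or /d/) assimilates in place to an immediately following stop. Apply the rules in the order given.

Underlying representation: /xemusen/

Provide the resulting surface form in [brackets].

Rule 1: /e/ before nasal /m/ → [ẽ]
Rule 1: /e/ before nasal /n/ → [ẽ]
After rule 1: xẽmusẽn
Rule 2: no segment meets the rule's conditions; no change.

[xẽmusẽn]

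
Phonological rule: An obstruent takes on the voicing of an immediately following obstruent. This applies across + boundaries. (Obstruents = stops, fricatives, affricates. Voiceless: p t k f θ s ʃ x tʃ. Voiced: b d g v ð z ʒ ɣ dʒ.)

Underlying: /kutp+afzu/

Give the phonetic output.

/f/ before /z/ (voiced) → [v]

[kutp+avzu]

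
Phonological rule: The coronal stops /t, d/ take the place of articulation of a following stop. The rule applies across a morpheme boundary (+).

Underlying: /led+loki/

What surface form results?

[led+loki]

no segment meets the rule's conditions; no change.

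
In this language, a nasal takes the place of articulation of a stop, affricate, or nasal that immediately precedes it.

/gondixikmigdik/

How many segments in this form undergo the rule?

/m/ after /k/ (velar) → [ŋ]
1 segment changes.

1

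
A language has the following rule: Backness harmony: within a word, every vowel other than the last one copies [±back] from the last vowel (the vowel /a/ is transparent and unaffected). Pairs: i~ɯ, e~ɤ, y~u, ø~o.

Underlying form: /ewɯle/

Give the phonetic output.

/ɯ/ harmonizes with /e/ ([-back]) → [i]

[ewile]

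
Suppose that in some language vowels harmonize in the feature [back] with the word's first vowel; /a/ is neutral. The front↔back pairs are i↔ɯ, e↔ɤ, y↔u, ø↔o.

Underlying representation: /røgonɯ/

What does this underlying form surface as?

/o/ harmonizes with /ø/ ([-back]) → [ø]
/ɯ/ harmonizes with /ø/ ([-back]) → [i]

[røgøni]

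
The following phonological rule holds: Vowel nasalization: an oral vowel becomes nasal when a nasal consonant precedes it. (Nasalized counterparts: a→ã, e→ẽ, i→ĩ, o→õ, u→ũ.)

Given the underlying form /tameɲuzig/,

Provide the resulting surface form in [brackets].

/e/ after nasal /m/ → [ẽ]
/u/ after nasal /ɲ/ → [ũ]

[tamẽɲũzig]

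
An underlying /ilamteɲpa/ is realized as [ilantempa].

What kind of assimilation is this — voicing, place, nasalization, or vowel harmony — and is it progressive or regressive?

/m/→[n] /ɲ/→[m].
Each target copies a feature from the following segment, so the direction is regressive.

place assimilation, regressive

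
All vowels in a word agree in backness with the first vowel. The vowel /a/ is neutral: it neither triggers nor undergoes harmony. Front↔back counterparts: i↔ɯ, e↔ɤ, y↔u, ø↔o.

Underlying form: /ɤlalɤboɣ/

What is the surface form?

[ɤlalɤboɣ]

no segment meets the rule's conditions; no change.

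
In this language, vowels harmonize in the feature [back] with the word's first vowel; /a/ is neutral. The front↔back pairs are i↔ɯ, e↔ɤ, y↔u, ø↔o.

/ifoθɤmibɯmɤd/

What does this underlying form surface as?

[iføθemibimed]

/o/ harmonizes with /i/ ([-back]) → [ø]
/ɤ/ harmonizes with /i/ ([-back]) → [e]
/ɯ/ harmonizes with /i/ ([-back]) → [i]
/ɤ/ harmonizes with /i/ ([-back]) → [e]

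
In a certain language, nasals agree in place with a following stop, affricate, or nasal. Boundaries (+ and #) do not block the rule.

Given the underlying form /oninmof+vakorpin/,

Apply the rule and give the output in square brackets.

[onimmof+vakorpin]

/n/ before /m/ (labial) → [m]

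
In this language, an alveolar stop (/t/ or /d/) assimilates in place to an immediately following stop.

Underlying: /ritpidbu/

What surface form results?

/t/ before /p/ (labial) → [p]
/d/ before /b/ (labial) → [b]

[rippibbu]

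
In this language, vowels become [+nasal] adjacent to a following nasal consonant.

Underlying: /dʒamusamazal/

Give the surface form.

/a/ before nasal /m/ → [ã]
/a/ before nasal /m/ → [ã]

[dʒãmusãmazal]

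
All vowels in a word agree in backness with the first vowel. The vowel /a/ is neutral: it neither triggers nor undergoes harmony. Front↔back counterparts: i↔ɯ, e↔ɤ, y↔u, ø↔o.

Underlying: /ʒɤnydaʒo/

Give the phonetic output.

[ʒɤnudaʒo]

/y/ harmonizes with /ɤ/ ([+back]) → [u]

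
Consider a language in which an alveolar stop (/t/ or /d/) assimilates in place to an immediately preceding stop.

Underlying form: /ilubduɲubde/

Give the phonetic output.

/d/ after /b/ (labial) → [b]
/d/ after /b/ (labial) → [b]

[ilubbuɲubbe]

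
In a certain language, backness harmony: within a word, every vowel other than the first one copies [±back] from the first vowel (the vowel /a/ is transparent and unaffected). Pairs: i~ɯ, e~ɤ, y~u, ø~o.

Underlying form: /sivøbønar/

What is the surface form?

[sivøbønar]

no segment meets the rule's conditions; no change.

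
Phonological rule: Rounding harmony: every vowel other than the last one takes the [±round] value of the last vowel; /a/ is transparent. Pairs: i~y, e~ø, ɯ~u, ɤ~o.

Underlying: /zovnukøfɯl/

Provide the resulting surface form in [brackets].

/o/ harmonizes with /ɯ/ ([-round]) → [ɤ]
/u/ harmonizes with /ɯ/ ([-round]) → [ɯ]
/ø/ harmonizes with /ɯ/ ([-round]) → [e]

[zɤvnɯkefɯl]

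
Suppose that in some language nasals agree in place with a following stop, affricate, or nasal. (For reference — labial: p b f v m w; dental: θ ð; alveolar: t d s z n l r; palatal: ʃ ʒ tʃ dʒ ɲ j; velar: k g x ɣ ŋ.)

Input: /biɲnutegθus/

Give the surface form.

[binnutegθus]

/ɲ/ before /n/ (alveolar) → [n]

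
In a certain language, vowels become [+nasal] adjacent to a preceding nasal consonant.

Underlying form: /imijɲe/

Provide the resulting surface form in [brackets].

/i/ after nasal /m/ → [ĩ]
/e/ after nasal /ɲ/ → [ẽ]

[imĩjɲẽ]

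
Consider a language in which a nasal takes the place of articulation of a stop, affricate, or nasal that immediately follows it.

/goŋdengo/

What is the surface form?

[gondeŋgo]

/ŋ/ before /d/ (alveolar) → [n]
/n/ before /g/ (velar) → [ŋ]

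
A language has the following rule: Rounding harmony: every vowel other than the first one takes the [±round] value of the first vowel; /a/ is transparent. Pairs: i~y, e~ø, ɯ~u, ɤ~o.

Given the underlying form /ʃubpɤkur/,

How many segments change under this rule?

1

/ɤ/ harmonizes with /u/ ([+round]) → [o]
1 segment changes.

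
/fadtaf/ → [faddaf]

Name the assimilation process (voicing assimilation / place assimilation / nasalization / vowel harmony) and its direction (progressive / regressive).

voicing assimilation, progressive

/t/→[d].
Each target copies a feature from the preceding segment, so the direction is progressive.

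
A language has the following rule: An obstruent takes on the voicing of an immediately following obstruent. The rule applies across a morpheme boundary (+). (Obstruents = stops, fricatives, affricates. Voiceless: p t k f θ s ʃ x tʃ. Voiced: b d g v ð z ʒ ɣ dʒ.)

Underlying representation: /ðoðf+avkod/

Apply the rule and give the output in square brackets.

[ðoθf+afkod]

/ð/ before /f/ (voiceless) → [θ]
/v/ before /k/ (voiceless) → [f]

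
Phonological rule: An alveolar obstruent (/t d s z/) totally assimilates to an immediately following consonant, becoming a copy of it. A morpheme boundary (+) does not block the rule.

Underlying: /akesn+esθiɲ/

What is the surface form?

/s/ before /n/ → [n] (total assimilation)
/s/ before /θ/ → [θ] (total assimilation)

[akenn+eθθiɲ]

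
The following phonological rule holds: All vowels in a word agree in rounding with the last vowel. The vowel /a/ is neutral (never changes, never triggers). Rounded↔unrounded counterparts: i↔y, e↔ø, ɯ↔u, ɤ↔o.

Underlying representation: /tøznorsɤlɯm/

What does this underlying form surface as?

/ø/ harmonizes with /ɯ/ ([-round]) → [e]
/o/ harmonizes with /ɯ/ ([-round]) → [ɤ]

[teznɤrsɤlɯm]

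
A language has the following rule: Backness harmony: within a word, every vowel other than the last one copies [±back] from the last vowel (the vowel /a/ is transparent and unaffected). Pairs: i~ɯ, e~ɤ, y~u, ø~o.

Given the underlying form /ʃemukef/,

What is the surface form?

[ʃemykef]

/u/ harmonizes with /e/ ([-back]) → [y]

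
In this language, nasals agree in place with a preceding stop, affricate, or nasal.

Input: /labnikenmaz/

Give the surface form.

/n/ after /b/ (labial) → [m]
/m/ after /n/ (alveolar) → [n]

[labmikennaz]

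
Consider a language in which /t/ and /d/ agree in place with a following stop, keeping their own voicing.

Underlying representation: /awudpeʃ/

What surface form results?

[awubpeʃ]

/d/ before /p/ (labial) → [b]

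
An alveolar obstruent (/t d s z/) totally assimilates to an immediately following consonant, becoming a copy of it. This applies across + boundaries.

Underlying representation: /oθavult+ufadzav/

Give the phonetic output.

[oθavult+ufazzav]

/d/ before /z/ → [z] (total assimilation)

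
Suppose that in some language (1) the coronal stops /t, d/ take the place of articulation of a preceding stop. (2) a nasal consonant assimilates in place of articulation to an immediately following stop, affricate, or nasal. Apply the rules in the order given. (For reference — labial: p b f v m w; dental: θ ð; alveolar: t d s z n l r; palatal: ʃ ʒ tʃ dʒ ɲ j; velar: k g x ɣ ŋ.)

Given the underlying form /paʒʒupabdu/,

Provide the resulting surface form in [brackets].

[paʒʒupabbu]

Rule 1: /d/ after /b/ (labial) → [b]
After rule 1: paʒʒupabbu
Rule 2: no segment meets the rule's conditions; no change.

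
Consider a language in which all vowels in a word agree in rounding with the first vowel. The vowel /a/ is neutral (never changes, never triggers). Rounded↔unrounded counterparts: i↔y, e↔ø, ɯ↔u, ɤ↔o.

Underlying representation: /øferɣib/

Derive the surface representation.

/e/ harmonizes with /ø/ ([+round]) → [ø]
/i/ harmonizes with /ø/ ([+round]) → [y]

[øførɣyb]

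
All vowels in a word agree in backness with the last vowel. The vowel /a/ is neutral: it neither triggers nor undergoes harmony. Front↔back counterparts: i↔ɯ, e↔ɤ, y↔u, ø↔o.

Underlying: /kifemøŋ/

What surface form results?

[kifemøŋ]

no segment meets the rule's conditions; no change.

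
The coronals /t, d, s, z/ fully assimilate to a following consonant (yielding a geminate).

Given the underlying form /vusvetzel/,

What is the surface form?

/s/ before /v/ → [v] (total assimilation)
/t/ before /z/ → [z] (total assimilation)

[vuvvezzel]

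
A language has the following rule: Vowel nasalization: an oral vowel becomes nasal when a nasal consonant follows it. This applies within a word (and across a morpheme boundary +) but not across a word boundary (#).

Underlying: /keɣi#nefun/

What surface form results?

/u/ before nasal /n/ → [ũ]

[keɣi#nefũn]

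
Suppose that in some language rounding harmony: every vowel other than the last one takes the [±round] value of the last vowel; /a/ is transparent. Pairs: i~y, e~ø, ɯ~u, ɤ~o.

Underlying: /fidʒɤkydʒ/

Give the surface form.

/i/ harmonizes with /y/ ([+round]) → [y]
/ɤ/ harmonizes with /y/ ([+round]) → [o]

[fydʒokydʒ]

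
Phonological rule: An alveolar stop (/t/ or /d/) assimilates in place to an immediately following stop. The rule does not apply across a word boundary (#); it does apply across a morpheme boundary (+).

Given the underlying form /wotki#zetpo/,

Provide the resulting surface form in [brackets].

[wokki#zeppo]

/t/ before /k/ (velar) → [k]
/t/ before /p/ (labial) → [p]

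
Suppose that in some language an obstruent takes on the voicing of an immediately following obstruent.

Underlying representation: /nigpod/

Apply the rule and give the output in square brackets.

[nikpod]

/g/ before /p/ (voiceless) → [k]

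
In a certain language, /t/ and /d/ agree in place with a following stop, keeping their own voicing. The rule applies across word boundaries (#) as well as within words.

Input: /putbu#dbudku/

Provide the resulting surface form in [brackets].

[pupbu#bbugku]

/t/ before /b/ (labial) → [p]
/d/ before /b/ (labial) → [b]
/d/ before /k/ (velar) → [g]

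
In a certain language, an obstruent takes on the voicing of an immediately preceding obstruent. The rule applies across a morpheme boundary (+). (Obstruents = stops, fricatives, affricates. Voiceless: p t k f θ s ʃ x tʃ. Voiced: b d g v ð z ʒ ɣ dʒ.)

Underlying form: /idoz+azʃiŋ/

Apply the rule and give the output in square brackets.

/ʃ/ after /z/ (voiced) → [ʒ]

[idoz+azʒiŋ]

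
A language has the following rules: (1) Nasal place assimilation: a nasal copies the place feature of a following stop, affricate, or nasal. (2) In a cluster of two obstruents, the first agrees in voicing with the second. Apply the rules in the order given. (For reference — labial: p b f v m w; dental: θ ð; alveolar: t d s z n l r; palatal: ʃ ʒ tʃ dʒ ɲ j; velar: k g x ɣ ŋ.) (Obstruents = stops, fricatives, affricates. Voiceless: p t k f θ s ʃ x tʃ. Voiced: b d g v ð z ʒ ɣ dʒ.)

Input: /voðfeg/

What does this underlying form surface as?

[voθfeg]

Rule 1: no segment meets the rule's conditions; no change.
After rule 1: voðfeg
Rule 2: /ð/ before /f/ (voiceless) → [θ]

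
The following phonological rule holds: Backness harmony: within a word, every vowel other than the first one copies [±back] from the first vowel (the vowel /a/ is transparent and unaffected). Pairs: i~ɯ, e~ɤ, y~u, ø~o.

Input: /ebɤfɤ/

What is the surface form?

/ɤ/ harmonizes with /e/ ([-back]) → [e]
/ɤ/ harmonizes with /e/ ([-back]) → [e]

[ebefe]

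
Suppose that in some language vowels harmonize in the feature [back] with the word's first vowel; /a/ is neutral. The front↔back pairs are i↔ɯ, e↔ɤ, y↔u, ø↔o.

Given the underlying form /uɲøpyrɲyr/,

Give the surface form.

/ø/ harmonizes with /u/ ([+back]) → [o]
/y/ harmonizes with /u/ ([+back]) → [u]
/y/ harmonizes with /u/ ([+back]) → [u]

[uɲopurɲur]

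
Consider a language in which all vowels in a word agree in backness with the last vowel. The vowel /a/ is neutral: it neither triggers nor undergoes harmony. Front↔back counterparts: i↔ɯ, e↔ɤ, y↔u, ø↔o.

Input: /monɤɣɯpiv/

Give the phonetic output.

[møneɣipiv]

/o/ harmonizes with /i/ ([-back]) → [ø]
/ɤ/ harmonizes with /i/ ([-back]) → [e]
/ɯ/ harmonizes with /i/ ([-back]) → [i]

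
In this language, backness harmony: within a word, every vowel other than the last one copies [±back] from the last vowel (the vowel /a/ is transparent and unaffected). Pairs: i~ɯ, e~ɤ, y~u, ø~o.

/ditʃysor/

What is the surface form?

/i/ harmonizes with /o/ ([+back]) → [ɯ]
/y/ harmonizes with /o/ ([+back]) → [u]

[dɯtʃusor]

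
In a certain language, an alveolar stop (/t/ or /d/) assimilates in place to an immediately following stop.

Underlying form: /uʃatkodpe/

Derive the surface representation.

[uʃakkobpe]

/t/ before /k/ (velar) → [k]
/d/ before /p/ (labial) → [b]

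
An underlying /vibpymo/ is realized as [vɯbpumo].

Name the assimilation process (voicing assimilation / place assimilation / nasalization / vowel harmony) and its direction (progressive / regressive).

/i/→[ɯ] /y/→[u].
Vowels agree with the last vowel, so the harmony is regressive.

vowel harmony, regressive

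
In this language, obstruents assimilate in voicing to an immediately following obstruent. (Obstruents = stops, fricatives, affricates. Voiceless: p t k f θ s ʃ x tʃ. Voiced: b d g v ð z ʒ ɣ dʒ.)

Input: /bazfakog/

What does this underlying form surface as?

[basfakog]

/z/ before /f/ (voiceless) → [s]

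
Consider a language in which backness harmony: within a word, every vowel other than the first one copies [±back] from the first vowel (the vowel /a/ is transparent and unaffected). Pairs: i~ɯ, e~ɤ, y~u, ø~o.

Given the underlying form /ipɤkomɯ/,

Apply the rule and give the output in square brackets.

/ɤ/ harmonizes with /i/ ([-back]) → [e]
/o/ harmonizes with /i/ ([-back]) → [ø]
/ɯ/ harmonizes with /i/ ([-back]) → [i]

[ipekømi]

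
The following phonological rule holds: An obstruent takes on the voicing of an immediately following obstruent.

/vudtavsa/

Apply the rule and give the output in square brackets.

/d/ before /t/ (voiceless) → [t]
/v/ before /s/ (voiceless) → [f]

[vuttafsa]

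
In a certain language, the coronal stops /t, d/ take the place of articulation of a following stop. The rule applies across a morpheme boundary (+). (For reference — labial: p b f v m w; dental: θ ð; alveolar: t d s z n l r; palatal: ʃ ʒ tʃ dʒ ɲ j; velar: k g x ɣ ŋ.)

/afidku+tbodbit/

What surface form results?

/d/ before /k/ (velar) → [g]
/t/ before /b/ (labial) → [p]
/d/ before /b/ (labial) → [b]

[afigku+pbobbit]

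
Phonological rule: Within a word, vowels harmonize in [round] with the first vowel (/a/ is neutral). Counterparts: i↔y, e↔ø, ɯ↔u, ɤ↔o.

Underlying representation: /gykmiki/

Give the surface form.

[gykmyky]

/i/ harmonizes with /y/ ([+round]) → [y]
/i/ harmonizes with /y/ ([+round]) → [y]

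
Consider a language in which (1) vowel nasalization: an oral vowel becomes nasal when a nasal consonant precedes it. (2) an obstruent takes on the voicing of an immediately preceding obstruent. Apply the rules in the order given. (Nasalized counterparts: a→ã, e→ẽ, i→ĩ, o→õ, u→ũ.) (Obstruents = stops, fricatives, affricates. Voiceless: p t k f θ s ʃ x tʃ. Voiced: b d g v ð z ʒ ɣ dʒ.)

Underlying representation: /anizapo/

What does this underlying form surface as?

[anĩzapo]

Rule 1: /i/ after nasal /n/ → [ĩ]
After rule 1: anĩzapo
Rule 2: no segment meets the rule's conditions; no change.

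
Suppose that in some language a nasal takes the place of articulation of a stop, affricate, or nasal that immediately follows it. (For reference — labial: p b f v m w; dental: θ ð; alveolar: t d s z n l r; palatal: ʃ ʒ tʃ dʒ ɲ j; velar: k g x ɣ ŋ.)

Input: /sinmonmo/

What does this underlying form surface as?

[simmommo]

/n/ before /m/ (labial) → [m]
/n/ before /m/ (labial) → [m]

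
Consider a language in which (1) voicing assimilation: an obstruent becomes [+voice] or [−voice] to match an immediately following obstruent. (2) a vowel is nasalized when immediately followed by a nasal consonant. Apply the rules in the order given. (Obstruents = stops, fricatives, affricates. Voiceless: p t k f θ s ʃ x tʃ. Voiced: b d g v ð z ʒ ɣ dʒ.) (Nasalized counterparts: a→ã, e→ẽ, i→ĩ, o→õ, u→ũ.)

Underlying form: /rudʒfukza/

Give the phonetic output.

[rutʃfugza]

Rule 1: /dʒ/ before /f/ (voiceless) → [tʃ]
Rule 1: /k/ before /z/ (voiced) → [g]
After rule 1: rutʃfugza
Rule 2: no segment meets the rule's conditions; no change.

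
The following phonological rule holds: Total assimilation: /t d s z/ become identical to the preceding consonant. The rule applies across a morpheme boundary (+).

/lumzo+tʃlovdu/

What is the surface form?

/z/ after /m/ → [m] (total assimilation)
/d/ after /v/ → [v] (total assimilation)

[lummo+tʃlovvu]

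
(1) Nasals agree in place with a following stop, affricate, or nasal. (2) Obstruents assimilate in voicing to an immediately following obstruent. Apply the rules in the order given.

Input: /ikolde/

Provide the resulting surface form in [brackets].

[ikolde]

Rule 1: no segment meets the rule's conditions; no change.
After rule 1: ikolde
Rule 2: no segment meets the rule's conditions; no change.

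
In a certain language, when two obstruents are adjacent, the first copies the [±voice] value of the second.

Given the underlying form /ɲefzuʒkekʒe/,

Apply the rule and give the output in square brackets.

[ɲevzuʃkegʒe]

/f/ before /z/ (voiced) → [v]
/ʒ/ before /k/ (voiceless) → [ʃ]
/k/ before /ʒ/ (voiced) → [g]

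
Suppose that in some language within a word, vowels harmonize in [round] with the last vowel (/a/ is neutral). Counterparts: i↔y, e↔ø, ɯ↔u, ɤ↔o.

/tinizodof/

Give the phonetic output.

/i/ harmonizes with /o/ ([+round]) → [y]
/i/ harmonizes with /o/ ([+round]) → [y]

[tynyzodof]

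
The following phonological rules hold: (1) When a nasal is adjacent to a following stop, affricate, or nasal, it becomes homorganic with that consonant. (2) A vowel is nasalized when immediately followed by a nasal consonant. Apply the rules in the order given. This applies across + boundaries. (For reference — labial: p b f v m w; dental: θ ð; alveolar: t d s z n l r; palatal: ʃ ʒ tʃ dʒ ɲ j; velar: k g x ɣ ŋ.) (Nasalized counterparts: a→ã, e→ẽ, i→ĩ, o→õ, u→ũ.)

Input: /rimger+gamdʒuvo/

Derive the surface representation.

Rule 1: /m/ before /g/ (velar) → [ŋ]
Rule 1: /m/ before /dʒ/ (palatal) → [ɲ]
After rule 1: riŋger+gaɲdʒuvo
Rule 2: /i/ before nasal /ŋ/ → [ĩ]
Rule 2: /a/ before nasal /ɲ/ → [ã]

[rĩŋger+gãɲdʒuvo]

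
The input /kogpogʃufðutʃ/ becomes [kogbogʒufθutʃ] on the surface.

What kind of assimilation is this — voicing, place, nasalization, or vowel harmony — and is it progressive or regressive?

/p/→[b] /ʃ/→[ʒ] /ð/→[θ].
Each target copies a feature from the preceding segment, so the direction is progressive.

voicing assimilation, progressive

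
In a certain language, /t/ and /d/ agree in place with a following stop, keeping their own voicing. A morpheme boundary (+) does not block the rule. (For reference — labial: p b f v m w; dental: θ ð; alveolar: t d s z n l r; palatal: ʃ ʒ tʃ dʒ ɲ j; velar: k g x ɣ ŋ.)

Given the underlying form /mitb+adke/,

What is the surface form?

[mipb+agke]

/t/ before /b/ (labial) → [p]
/d/ before /k/ (velar) → [g]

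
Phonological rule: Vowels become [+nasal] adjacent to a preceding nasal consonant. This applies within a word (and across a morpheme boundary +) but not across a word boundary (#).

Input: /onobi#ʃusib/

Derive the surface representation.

[onõbi#ʃusib]

/o/ after nasal /n/ → [õ]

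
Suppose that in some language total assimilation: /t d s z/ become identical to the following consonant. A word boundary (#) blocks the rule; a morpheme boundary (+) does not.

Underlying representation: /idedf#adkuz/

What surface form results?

/d/ before /f/ → [f] (total assimilation)
/d/ before /k/ → [k] (total assimilation)

[ideff#akkuz]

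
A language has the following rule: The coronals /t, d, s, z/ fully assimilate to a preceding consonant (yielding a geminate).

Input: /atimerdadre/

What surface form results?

[atimerradre]

/d/ after /r/ → [r] (total assimilation)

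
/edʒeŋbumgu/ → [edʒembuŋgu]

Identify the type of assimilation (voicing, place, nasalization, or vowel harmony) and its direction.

place assimilation, regressive

/ŋ/→[m] /m/→[ŋ].
Each target copies a feature from the following segment, so the direction is regressive.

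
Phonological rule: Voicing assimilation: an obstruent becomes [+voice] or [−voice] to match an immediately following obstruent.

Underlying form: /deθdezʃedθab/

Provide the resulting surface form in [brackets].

/θ/ before /d/ (voiced) → [ð]
/z/ before /ʃ/ (voiceless) → [s]
/d/ before /θ/ (voiceless) → [t]

[deðdesʃetθab]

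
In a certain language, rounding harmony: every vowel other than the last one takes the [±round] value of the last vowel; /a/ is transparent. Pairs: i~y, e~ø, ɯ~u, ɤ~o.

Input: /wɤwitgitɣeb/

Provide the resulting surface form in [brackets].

no segment meets the rule's conditions; no change.

[wɤwitgitɣeb]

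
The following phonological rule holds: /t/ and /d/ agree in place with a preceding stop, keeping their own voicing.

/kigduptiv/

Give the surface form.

[kigguppiv]

/d/ after /g/ (velar) → [g]
/t/ after /p/ (labial) → [p]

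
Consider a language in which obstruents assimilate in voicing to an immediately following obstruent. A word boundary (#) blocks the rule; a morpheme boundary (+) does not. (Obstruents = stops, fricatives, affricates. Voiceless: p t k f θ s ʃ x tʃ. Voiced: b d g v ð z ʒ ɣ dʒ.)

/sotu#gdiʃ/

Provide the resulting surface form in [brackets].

no segment meets the rule's conditions; no change.

[sotu#gdiʃ]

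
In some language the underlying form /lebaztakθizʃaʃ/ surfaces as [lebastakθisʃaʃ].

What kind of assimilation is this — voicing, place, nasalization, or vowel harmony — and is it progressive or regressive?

/z/→[s] /z/→[s].
Each target copies a feature from the following segment, so the direction is regressive.

voicing assimilation, regressive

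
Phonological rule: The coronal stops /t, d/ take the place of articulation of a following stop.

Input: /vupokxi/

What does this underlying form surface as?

no segment meets the rule's conditions; no change.

[vupokxi]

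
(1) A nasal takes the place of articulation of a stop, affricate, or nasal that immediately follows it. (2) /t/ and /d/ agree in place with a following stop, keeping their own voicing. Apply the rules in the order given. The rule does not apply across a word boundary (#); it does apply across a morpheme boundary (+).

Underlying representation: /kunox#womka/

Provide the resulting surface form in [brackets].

[kunox#woŋka]

Rule 1: /m/ before /k/ (velar) → [ŋ]
After rule 1: kunox#woŋka
Rule 2: no segment meets the rule's conditions; no change.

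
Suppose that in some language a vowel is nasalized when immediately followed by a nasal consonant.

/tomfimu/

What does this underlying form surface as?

[tõmfĩmu]

/o/ before nasal /m/ → [õ]
/i/ before nasal /m/ → [ĩ]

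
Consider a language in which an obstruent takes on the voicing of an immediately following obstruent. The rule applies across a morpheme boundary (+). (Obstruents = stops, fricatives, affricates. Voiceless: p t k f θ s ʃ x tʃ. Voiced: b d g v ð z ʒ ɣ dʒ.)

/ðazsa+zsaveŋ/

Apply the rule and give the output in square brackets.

[ðassa+ssaveŋ]

/z/ before /s/ (voiceless) → [s]
/z/ before /s/ (voiceless) → [s]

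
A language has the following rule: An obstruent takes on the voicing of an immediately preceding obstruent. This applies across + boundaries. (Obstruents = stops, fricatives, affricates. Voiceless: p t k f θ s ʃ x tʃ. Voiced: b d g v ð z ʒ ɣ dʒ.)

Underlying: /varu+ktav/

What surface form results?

[varu+ktav]

no segment meets the rule's conditions; no change.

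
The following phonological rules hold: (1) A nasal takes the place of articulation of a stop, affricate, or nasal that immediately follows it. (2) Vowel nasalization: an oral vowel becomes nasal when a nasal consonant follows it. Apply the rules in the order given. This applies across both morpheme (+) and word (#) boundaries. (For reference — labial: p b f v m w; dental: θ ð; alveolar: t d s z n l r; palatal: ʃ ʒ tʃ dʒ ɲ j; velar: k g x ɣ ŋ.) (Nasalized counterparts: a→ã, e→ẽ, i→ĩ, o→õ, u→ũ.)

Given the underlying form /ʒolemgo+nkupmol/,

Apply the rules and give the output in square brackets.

Rule 1: /m/ before /g/ (velar) → [ŋ]
Rule 1: /n/ before /k/ (velar) → [ŋ]
After rule 1: ʒoleŋgo+ŋkupmol
Rule 2: /e/ before nasal /ŋ/ → [ẽ]
Rule 2: /o/ before nasal /ŋ/ → [õ]

[ʒolẽŋgõ+ŋkupmol]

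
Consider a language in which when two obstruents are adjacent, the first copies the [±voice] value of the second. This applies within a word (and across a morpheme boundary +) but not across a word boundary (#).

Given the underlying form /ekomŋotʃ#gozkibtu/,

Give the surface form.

[ekomŋotʃ#goskiptu]

/z/ before /k/ (voiceless) → [s]
/b/ before /t/ (voiceless) → [p]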